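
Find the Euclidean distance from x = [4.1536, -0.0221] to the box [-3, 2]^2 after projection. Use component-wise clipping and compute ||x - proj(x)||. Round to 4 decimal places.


Project each component onto [-3, 2].
clip(4.1536) = 2.0, clip(-0.0221) = -0.0221
Projection = [2.0, -0.0221]
Squared diffs: [4.638, 0.0]
Distance = sqrt(4.638) = 2.1536


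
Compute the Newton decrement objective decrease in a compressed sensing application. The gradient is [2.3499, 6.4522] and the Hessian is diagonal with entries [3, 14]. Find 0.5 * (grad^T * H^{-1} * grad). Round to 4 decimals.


Step 1: H is diagonal, so H^(-1) * g = [0.7833, 0.4609].
Step 2: g^T H^(-1) g = sum_i g_i^2 / H_ii
  = (2.3499)^2/3 + (6.4522)^2/14
  = 1.8407 + 2.9736 = 4.8143
Step 3: Objective decrease = 0.5 * g^T H^(-1) g = 2.4072


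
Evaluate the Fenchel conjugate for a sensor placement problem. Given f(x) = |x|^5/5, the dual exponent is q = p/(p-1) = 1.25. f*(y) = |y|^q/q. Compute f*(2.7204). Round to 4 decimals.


The conjugate exponent q satisfies 1/p + 1/q = 1.
p = 5, so q = 5/(5 - 1) = 1.25
|y|^q = 2.7204^1.25 = 3.4937
f*(2.7204) = 3.4937 / 1.25 = 2.795


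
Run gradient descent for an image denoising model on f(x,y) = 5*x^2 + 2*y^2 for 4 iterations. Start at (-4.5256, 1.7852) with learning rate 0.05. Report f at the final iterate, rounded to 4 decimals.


Gradient descent on f(x,y) = 5*x^2 + 2*y^2.
Starting point: (-4.5256, 1.7852), alpha = 0.05
Step 1: grad_x = 2*5*-4.5256 = -45.256, grad_y = 2*2*1.7852 = 7.1408
  x_1 = -4.5256 - 0.05*-45.256 = -2.2628
  y_1 = 1.7852 - 0.05*7.1408 = 1.4282
Step 2: grad_x = 2*5*-2.2628 = -22.628, grad_y = 2*2*1.4282 = 5.7126
  x_2 = -2.2628 - 0.05*-22.628 = -1.1314
  y_2 = 1.4282 - 0.05*5.7126 = 1.1425
Step 3: grad_x = 2*5*-1.1314 = -11.314, grad_y = 2*2*1.1425 = 4.5701
  x_3 = -1.1314 - 0.05*-11.314 = -0.5657
  y_3 = 1.1425 - 0.05*4.5701 = 0.914
Step 4: grad_x = 2*5*-0.5657 = -5.657, grad_y = 2*2*0.914 = 3.6561
  x_4 = -0.5657 - 0.05*-5.657 = -0.2829
  y_4 = 0.914 - 0.05*3.6561 = 0.7312
f(-0.2829, 0.7312) = 5*(-0.2829)^2 + 2*0.7312^2 = 1.4694


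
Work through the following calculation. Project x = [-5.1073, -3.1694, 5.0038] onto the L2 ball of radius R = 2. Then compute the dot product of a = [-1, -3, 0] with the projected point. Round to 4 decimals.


Step 1: Compute ||x|| (intermediates to 6 decimals).
||x|| = sqrt((-5.1073)^2 + (-3.1694)^2 + 5.0038^2) = 7.820973
Step 2: Project.
Since ||x|| > R, scale = R/||x|| = 2/7.820973 = 0.255723, proj(x) = scale * x
proj(x) = [-1.306054, -0.810488, 1.279587]
Step 3: Dot product.
a^T * proj(x) = -1*(-1.306054) - 3*(-0.810488) + 0*1.279587 = 3.7375


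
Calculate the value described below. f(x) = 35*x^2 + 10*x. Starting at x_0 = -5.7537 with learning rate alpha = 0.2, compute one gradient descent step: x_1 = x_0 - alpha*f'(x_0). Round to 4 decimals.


We compute the gradient at x_0 and apply the update.
f'(x) = 70*x + 10
f'(-5.7537) = 70*-5.7537 + 10 = -392.759
x_1 = -5.7537 - 0.2*-392.759 = 72.7981


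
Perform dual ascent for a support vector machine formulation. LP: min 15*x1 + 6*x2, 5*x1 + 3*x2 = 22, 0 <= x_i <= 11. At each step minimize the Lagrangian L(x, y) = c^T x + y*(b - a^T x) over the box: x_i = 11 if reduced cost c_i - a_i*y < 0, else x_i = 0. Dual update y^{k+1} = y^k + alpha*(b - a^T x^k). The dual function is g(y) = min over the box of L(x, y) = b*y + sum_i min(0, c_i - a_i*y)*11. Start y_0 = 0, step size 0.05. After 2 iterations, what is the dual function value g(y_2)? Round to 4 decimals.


Dual ascent for LP: min 15*x1 + 6*x2, 5*x1 + 3*x2 = 22, 0 <= x_i <= 11
Step 1: y^k = 0.0, reduced costs: (15.0, 6.0)
  x^k = (0.0, 0.0), subgradient = b - a^T x = 22.0
  y^{k+1} = 0.0 + 0.05*22.0 = 1.1
Step 2: y^k = 1.1, reduced costs: (9.5, 2.7)
  x^k = (0.0, 0.0), subgradient = b - a^T x = 22.0
  y^{k+1} = 1.1 + 0.05*22.0 = 2.2
Dual objective at y_2 = 2.2: reduced costs (4.0, -0.6), box minimizer x = (0.0, 11.0)
g(y_2) = b*y + (c1 - a1*y)*x1 + (c2 - a2*y)*x2 = 22*2.2 + 4.0*0.0 + (-0.6)*11.0 = 48.4 + 0.0 - 6.6 = 41.8


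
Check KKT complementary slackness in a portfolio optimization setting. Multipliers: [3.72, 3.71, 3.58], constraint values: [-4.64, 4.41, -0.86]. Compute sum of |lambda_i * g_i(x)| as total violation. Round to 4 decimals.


KKT complementary slackness check:
lambda_1 * g_1 = 3.72 * -4.64 = -17.2608
lambda_2 * g_2 = 3.71 * 4.41 = 16.3611
lambda_3 * g_3 = 3.58 * -0.86 = -3.0788
Total violation = 17.2608 + 16.3611 + 3.0788 = 36.7007


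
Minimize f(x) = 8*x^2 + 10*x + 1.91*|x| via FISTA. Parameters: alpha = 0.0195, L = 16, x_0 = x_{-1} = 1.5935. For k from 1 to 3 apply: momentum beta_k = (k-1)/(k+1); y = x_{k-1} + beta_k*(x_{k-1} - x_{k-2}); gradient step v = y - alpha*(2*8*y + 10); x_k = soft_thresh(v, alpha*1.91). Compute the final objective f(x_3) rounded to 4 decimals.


FISTA on f(x) = 8*x^2 + 10*x + 1.91*|x|
L = 16, alpha = 0.0195
Iteration 1: beta = 0.0, y = 1.5935 + 0.0*(1.5935 - 1.5935) = 1.5935
  grad(y) = 35.496, v = y - alpha*grad = 0.9013
  prox(v) = soft_thresh(0.9013, 0.0372) = 0.8641
Iteration 2: beta = 0.3333, y = 0.8641 + 0.3333*(0.8641 - 1.5935) = 0.6209
  grad(y) = 19.9351, v = y - alpha*grad = 0.2322
  prox(v) = soft_thresh(0.2322, 0.0372) = 0.195
Iteration 3: beta = 0.5, y = 0.195 + 0.5*(0.195 - 0.8641) = -0.1396
  grad(y) = 7.7665, v = y - alpha*grad = -0.291
  prox(v) = soft_thresh(-0.291, 0.0372) = -0.2538
f(x_3) = 8*(-0.2538)^2 + 10*(-0.2538) + 1.91*|-0.2538| = -1.5379


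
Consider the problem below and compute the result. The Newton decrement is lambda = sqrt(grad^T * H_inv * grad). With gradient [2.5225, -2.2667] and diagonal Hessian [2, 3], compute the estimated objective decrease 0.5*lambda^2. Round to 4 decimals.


Step 1: H is diagonal, so H^(-1) * g = [1.2613, -0.7556].
Step 2: g^T H^(-1) g = sum_i g_i^2 / H_ii
  = (2.5225)^2/2 + (-2.2667)^2/3
  = 3.1815 + 1.7126 = 4.8941
Step 3: Objective decrease = 0.5 * g^T H^(-1) g = 2.4471


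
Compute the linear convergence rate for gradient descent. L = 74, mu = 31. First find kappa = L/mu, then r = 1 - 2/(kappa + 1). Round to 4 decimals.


Step 1: Compute the condition number.
kappa = L/mu = 74/31 = 2.3871
Step 2: Compute the convergence rate.
r = 1 - 2/(kappa + 1) = 1 - 2*mu/(L + mu) = (L - mu)/(L + mu) = 43/105 = 0.4095


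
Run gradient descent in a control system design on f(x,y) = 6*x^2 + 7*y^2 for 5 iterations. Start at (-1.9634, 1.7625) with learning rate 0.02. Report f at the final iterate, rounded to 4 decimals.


Gradient descent on f(x,y) = 6*x^2 + 7*y^2.
Starting point: (-1.9634, 1.7625), alpha = 0.02
Step 1: grad_x = 2*6*-1.9634 = -23.5608, grad_y = 2*7*1.7625 = 24.675
  x_1 = -1.9634 - 0.02*-23.5608 = -1.4922
  y_1 = 1.7625 - 0.02*24.675 = 1.269
Step 2: grad_x = 2*6*-1.4922 = -17.9062, grad_y = 2*7*1.269 = 17.766
  x_2 = -1.4922 - 0.02*-17.9062 = -1.1341
  y_2 = 1.269 - 0.02*17.766 = 0.9137
Step 3: grad_x = 2*6*-1.1341 = -13.6087, grad_y = 2*7*0.9137 = 12.7915
  x_3 = -1.1341 - 0.02*-13.6087 = -0.8619
  y_3 = 0.9137 - 0.02*12.7915 = 0.6578
Step 4: grad_x = 2*6*-0.8619 = -10.3426, grad_y = 2*7*0.6578 = 9.2099
  x_4 = -0.8619 - 0.02*-10.3426 = -0.655
  y_4 = 0.6578 - 0.02*9.2099 = 0.4737
Step 5: grad_x = 2*6*-0.655 = -7.8604, grad_y = 2*7*0.4737 = 6.6311
  x_5 = -0.655 - 0.02*-7.8604 = -0.4978
  y_5 = 0.4737 - 0.02*6.6311 = 0.341
f(-0.4978, 0.341) = 6*(-0.4978)^2 + 7*0.341^2 = 2.3011


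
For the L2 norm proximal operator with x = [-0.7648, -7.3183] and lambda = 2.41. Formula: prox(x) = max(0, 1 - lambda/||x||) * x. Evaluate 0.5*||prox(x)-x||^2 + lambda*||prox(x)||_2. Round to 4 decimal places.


Step 1: Compute ||x||.
||x|| = 7.3582
Step 2: Compute scaling factor.
scale = max(0, 1 - 2.41/7.3582) = 0.6725
Step 3: prox(x) = [-0.5143, -4.9214]
||prox(x)|| = 4.9482
Step 4: Proximal objective.
0.5*||prox-x||^2 = 2.9041
lambda*||prox|| = 11.9252
Total = 14.8291


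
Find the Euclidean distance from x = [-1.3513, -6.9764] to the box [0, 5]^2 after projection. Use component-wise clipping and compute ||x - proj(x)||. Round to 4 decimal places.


Project each component onto [0, 5].
clip(-1.3513) = 0.0, clip(-6.9764) = 0.0
Projection = [0.0, 0.0]
Squared diffs: [1.826, 48.6702]
Distance = sqrt(50.4962) = 7.1061


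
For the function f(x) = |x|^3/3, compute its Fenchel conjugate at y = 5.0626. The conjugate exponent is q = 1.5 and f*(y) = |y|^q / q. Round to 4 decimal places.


The conjugate exponent q satisfies 1/p + 1/q = 1.
p = 3, so q = 3/(3 - 1) = 1.5
|y|^q = 5.0626^1.5 = 11.391
f*(5.0626) = 11.391 / 1.5 = 7.594


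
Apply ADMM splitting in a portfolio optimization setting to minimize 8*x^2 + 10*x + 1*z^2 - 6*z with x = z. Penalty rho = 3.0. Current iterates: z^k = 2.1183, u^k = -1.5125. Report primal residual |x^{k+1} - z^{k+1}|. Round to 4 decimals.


ADMM iteration with rho = 3.0, z^k = 2.1183, u^k = -1.5125
Step 1: x-update.
Minimize 8*x^2 + 10*x + (3.0/2)*(x - 2.1183 - 1.5125)^2
FOC: (2*8 + 3.0)*x = -10 + 3.0*(2.1183 + 1.5125)
x^{k+1} = 0.047
Step 2: z-update.
Minimize 1*z^2 - 6*z + (3.0/2)*(0.047 - z - 1.5125)^2
FOC: (2*1 + 3.0)*z = 6 + 3.0*(0.047 - 1.5125)
z^{k+1} = 0.3207
Step 3: u-update.
u^{k+1} = -1.5125 + 0.047 - 0.3207 = -1.7862
Step 4: Primal residual = |0.047 - 0.3207| = 0.2737


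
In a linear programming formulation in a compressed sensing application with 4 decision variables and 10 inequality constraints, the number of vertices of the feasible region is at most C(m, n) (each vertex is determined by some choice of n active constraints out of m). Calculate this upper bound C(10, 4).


Each vertex corresponds to some choice of n active constraints out of m, so the number of vertices is at most C(m, n) = m! / (n!(m-n)!).
m = 10, n = 4
Numerator: 10 * 9 * 8 * 7
Denominator: 4! = 24
C(10, 4) = 210


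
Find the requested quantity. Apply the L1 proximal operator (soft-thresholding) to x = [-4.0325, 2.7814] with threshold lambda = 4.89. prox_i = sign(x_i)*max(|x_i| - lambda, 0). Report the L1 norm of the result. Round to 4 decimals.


Soft-thresholding with lambda = 4.89:
prox(-4.0325) = sign(-4.0325)*max(|-4.0325| - 4.89, 0) = 0.0
prox(2.7814) = sign(2.7814)*max(|2.7814| - 4.89, 0) = 0.0
prox(x) = [0.0, 0.0]
||prox(x)||_1 = 0.0 + 0.0 = 0.0


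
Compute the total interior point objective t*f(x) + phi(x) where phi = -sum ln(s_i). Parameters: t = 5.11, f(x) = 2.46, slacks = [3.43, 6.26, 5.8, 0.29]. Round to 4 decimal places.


Step 1: Compute log-barrier.
ln values: [1.2326, 1.8342, 1.7579, -1.2379]
phi = -(1.2326 + 1.8342 + 1.7579 - 1.2379) = -3.5867
Step 2: Compute augmented objective.
t*f(x) = 5.11*2.46 = 12.5706
Total = 12.5706 - 3.5867 = 8.9839


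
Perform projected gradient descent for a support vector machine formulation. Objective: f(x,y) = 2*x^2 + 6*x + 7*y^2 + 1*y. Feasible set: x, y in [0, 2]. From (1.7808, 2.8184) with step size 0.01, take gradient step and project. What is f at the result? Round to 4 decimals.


Step 1: Compute gradient at (1.7808, 2.8184).
grad_x = 2*2*1.7808 + 6 = 13.1232
grad_y = 2*7*2.8184 + 1 = 40.4576
Step 2: Gradient step.
x_raw = 1.7808 - 0.01*13.1232 = 1.6496
y_raw = 2.8184 - 0.01*40.4576 = 2.4138
Step 3: Project onto [0, 2].
x_proj = clip(1.6496) = 1.6496
y_proj = clip(2.4138) = 2.0
Step 4: Evaluate f.
f(1.6496, 2.0) = 45.3396


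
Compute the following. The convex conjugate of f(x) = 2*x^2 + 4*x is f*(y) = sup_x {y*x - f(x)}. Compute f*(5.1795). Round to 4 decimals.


f*(y) = sup_x {y*x - a*x^2 - b*x} = sup_x {(y-b)*x - a*x^2}
FOC: (y - b) - 2a*x = 0 => x* = (y - b)/(2a)
x* = (5.1795 - 4)/(2*2) = 0.2949
f*(5.1795) = (y-b)^2/(4a) = (5.1795 - 4)^2/(4*2)
= 1.3912/8 = 0.1739


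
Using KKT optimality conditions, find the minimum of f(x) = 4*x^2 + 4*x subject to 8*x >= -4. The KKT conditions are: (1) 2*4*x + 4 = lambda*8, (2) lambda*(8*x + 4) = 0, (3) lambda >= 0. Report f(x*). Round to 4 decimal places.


Step 1: Try lambda = 0 (constraint inactive).
Stationarity: 2*4*x + 4 = 0
x* = -4/(2*4) = -0.5
Check constraint: 8*-0.5 = -4.0 >= -4 -- satisfied.
Step 2: Compute optimal value.
f(x*) = 4*(-0.5)^2 + 4*(-0.5) = -1.0


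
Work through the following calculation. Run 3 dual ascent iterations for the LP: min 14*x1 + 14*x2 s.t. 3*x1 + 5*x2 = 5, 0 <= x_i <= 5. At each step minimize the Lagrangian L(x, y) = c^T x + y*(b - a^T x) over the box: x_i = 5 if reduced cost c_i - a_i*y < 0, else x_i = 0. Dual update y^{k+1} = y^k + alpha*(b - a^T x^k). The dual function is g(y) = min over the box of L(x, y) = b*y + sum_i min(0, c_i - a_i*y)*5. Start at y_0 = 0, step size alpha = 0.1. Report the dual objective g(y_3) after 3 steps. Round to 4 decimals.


Dual ascent for LP: min 14*x1 + 14*x2, 3*x1 + 5*x2 = 5, 0 <= x_i <= 5
Step 1: y^k = 0.0, reduced costs: (14.0, 14.0)
  x^k = (0.0, 0.0), subgradient = b - a^T x = 5.0
  y^{k+1} = 0.0 + 0.1*5.0 = 0.5
Step 2: y^k = 0.5, reduced costs: (12.5, 11.5)
  x^k = (0.0, 0.0), subgradient = b - a^T x = 5.0
  y^{k+1} = 0.5 + 0.1*5.0 = 1.0
Step 3: y^k = 1.0, reduced costs: (11.0, 9.0)
  x^k = (0.0, 0.0), subgradient = b - a^T x = 5.0
  y^{k+1} = 1.0 + 0.1*5.0 = 1.5
Dual objective at y_3 = 1.5: reduced costs (9.5, 6.5), box minimizer x = (0.0, 0.0)
g(y_3) = b*y + (c1 - a1*y)*x1 + (c2 - a2*y)*x2 = 5*1.5 + 9.5*0.0 + 6.5*0.0 = 7.5 + 0.0 + 0.0 = 7.5


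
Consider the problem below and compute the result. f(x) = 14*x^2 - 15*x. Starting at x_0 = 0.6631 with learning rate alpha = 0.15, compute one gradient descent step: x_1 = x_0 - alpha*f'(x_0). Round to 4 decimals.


We compute the gradient at x_0 and apply the update.
f'(x) = 28*x - 15
f'(0.6631) = 28*0.6631 - 15 = 3.5668
x_1 = 0.6631 - 0.15*3.5668 = 0.1281


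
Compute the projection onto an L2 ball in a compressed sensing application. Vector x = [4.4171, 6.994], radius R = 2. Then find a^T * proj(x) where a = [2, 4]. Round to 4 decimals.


Step 1: Compute ||x|| (intermediates to 6 decimals).
||x|| = sqrt(4.4171^2 + 6.994^2) = 8.27205
Step 2: Project.
Since ||x|| > R, scale = R/||x|| = 2/8.27205 = 0.241778, proj(x) = scale * x
proj(x) = [1.067958, 1.690995]
Step 3: Dot product.
a^T * proj(x) = 2*1.067958 + 4*1.690995 = 8.8999


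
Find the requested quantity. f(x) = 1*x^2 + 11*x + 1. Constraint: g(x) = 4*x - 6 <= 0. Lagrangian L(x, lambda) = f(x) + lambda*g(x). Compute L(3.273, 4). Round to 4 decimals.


Step 1: Evaluate f(x).
f(3.273) = 1*3.273^2 + 11*3.273 + 1 = 47.7155
Step 2: Evaluate g(x).
g(3.273) = 4*3.273 - 6 = 7.092
Step 3: Compute Lagrangian.
L = 47.7155 + 4*7.092 = 76.0835


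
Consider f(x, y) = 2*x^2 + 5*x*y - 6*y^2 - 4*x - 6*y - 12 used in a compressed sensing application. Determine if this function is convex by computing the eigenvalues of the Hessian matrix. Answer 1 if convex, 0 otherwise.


The Hessian of f(x,y) = 2*x^2 + 5*x*y - 6*y^2 - 4*x - 6*y - 12 is:
H = [[4, 5], [5, -12]]
Trace = 4 - 12 = -8
Determinant = 4*-12 - (5)^2 = -73
Discriminant = (-8)^2 - 4*-73 = 356.0
Eigenvalues: lambda_1 = -13.434, lambda_2 = 5.434
The function is not convex.

0


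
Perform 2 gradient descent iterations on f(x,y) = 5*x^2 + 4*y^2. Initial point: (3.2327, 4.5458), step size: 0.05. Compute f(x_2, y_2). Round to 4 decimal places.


Gradient descent on f(x,y) = 5*x^2 + 4*y^2.
Starting point: (3.2327, 4.5458), alpha = 0.05
Step 1: grad_x = 2*5*3.2327 = 32.327, grad_y = 2*4*4.5458 = 36.3664
  x_1 = 3.2327 - 0.05*32.327 = 1.6164
  y_1 = 4.5458 - 0.05*36.3664 = 2.7275
Step 2: grad_x = 2*5*1.6164 = 16.1635, grad_y = 2*4*2.7275 = 21.8198
  x_2 = 1.6164 - 0.05*16.1635 = 0.8082
  y_2 = 2.7275 - 0.05*21.8198 = 1.6365
f(0.8082, 1.6365) = 5*0.8082^2 + 4*1.6365^2 = 13.9781


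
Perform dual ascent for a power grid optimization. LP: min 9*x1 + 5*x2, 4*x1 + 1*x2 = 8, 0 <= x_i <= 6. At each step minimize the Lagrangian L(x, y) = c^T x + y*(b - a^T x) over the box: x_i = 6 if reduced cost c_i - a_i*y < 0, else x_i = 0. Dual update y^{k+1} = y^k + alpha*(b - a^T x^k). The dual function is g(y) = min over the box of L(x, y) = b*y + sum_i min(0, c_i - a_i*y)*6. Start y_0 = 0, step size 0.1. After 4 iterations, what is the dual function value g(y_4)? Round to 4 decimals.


Dual ascent for LP: min 9*x1 + 5*x2, 4*x1 + 1*x2 = 8, 0 <= x_i <= 6
Step 1: y^k = 0.0, reduced costs: (9.0, 5.0)
  x^k = (0.0, 0.0), subgradient = b - a^T x = 8.0
  y^{k+1} = 0.0 + 0.1*8.0 = 0.8
Step 2: y^k = 0.8, reduced costs: (5.8, 4.2)
  x^k = (0.0, 0.0), subgradient = b - a^T x = 8.0
  y^{k+1} = 0.8 + 0.1*8.0 = 1.6
Step 3: y^k = 1.6, reduced costs: (2.6, 3.4)
  x^k = (0.0, 0.0), subgradient = b - a^T x = 8.0
  y^{k+1} = 1.6 + 0.1*8.0 = 2.4
Step 4: y^k = 2.4, reduced costs: (-0.6, 2.6)
  x^k = (6.0, 0.0), subgradient = b - a^T x = -16.0
  y^{k+1} = 2.4 + 0.1*-16.0 = 0.8
Dual objective at y_4 = 0.8: reduced costs (5.8, 4.2), box minimizer x = (0.0, 0.0)
g(y_4) = b*y + (c1 - a1*y)*x1 + (c2 - a2*y)*x2 = 8*0.8 + 5.8*0.0 + 4.2*0.0 = 6.4 + 0.0 + 0.0 = 6.4


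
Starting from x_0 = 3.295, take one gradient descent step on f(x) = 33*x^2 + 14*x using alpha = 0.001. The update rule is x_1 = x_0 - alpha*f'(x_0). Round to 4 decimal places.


We compute the gradient at x_0 and apply the update.
f'(x) = 66*x + 14
f'(3.295) = 66*3.295 + 14 = 231.47
x_1 = 3.295 - 0.001*231.47 = 3.0635


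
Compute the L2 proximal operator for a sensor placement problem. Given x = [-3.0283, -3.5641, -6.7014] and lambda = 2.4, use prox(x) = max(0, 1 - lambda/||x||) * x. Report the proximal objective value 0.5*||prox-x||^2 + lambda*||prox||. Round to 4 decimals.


Step 1: Compute ||x||.
||x|| = 8.172
Step 2: Compute scaling factor.
scale = max(0, 1 - 2.4/8.172) = 0.7063
Step 3: prox(x) = [-2.1389, -2.5174, -4.7333]
||prox(x)|| = 5.772
Step 4: Proximal objective.
0.5*||prox-x||^2 = 2.88
lambda*||prox|| = 13.8528
Total = 16.7329


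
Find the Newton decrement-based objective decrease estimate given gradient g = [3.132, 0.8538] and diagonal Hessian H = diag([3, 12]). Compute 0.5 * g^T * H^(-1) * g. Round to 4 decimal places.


Step 1: H is diagonal, so H^(-1) * g = [1.044, 0.0712].
Step 2: g^T H^(-1) g = sum_i g_i^2 / H_ii
  = (3.132)^2/3 + (0.8538)^2/12
  = 3.2698 + 0.0607 = 3.3306
Step 3: Objective decrease = 0.5 * g^T H^(-1) g = 1.6653


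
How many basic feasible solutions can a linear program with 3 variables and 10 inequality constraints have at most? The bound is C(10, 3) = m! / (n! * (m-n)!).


Each vertex corresponds to some choice of n active constraints out of m, so the number of vertices is at most C(m, n) = m! / (n!(m-n)!).
m = 10, n = 3
Numerator: 10 * 9 * 8
Denominator: 3! = 6
C(10, 3) = 120


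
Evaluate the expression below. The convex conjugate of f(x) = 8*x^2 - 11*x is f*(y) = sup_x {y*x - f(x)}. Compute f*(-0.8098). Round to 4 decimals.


f*(y) = sup_x {y*x - a*x^2 - b*x} = sup_x {(y-b)*x - a*x^2}
FOC: (y - b) - 2a*x = 0 => x* = (y - b)/(2a)
x* = (-0.8098 + 11)/(2*8) = 0.6369
f*(-0.8098) = (y-b)^2/(4a) = (-0.8098 + 11)^2/(4*8)
= 103.8402/32 = 3.245


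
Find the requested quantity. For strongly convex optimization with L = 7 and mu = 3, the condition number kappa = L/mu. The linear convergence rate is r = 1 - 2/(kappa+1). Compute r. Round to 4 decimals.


Step 1: Compute the condition number.
kappa = L/mu = 7/3 = 2.3333
Step 2: Compute the convergence rate.
r = 1 - 2/(kappa + 1) = 1 - 2*mu/(L + mu) = (L - mu)/(L + mu) = 4/10 = 0.4


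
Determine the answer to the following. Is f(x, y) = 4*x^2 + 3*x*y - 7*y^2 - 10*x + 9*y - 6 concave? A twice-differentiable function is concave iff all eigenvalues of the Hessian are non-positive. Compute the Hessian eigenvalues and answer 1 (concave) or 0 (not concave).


The Hessian of f(x,y) = 4*x^2 + 3*x*y - 7*y^2 - 10*x + 9*y - 6 is:
H = [[8, 3], [3, -14]]
Trace = 8 - 14 = -6
Determinant = 8*-14 - (3)^2 = -121
Discriminant = (-6)^2 - 4*-121 = 520.0
Eigenvalues: lambda_1 = -14.4018, lambda_2 = 8.4018
The function is not concave.

0


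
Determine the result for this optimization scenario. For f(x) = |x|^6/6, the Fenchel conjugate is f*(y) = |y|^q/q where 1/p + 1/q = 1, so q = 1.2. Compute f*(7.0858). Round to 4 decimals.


The conjugate exponent q satisfies 1/p + 1/q = 1.
p = 6, so q = 6/(6 - 1) = 1.2
|y|^q = 7.0858^1.2 = 10.4825
f*(7.0858) = 10.4825 / 1.2 = 8.7355


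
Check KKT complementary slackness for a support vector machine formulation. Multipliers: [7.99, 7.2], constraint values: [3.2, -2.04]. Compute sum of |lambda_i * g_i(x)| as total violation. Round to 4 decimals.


KKT complementary slackness check:
lambda_1 * g_1 = 7.99 * 3.2 = 25.568
lambda_2 * g_2 = 7.2 * -2.04 = -14.688
Total violation = 25.568 + 14.688 = 40.256


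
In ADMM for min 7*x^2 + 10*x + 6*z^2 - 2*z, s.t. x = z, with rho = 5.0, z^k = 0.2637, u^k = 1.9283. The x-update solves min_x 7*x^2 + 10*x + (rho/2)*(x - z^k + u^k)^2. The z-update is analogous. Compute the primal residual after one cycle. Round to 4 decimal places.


ADMM iteration with rho = 5.0, z^k = 0.2637, u^k = 1.9283
Step 1: x-update.
Minimize 7*x^2 + 10*x + (5.0/2)*(x - 0.2637 + 1.9283)^2
FOC: (2*7 + 5.0)*x = -10 + 5.0*(0.2637 - 1.9283)
x^{k+1} = -0.9644
Step 2: z-update.
Minimize 6*z^2 - 2*z + (5.0/2)*(-0.9644 - z + 1.9283)^2
FOC: (2*6 + 5.0)*z = 2 + 5.0*(-0.9644 + 1.9283)
z^{k+1} = 0.4012
Step 3: u-update.
u^{k+1} = 1.9283 - 0.9644 - 0.4012 = 0.5628
Step 4: Primal residual = |-0.9644 - 0.4012| = 1.3655


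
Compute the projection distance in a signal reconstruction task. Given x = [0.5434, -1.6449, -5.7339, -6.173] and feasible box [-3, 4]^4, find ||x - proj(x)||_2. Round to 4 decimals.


Project each component onto [-3, 4].
clip(0.5434) = 0.5434, clip(-1.6449) = -1.6449, clip(-5.7339) = -3.0, clip(-6.173) = -3.0
Projection = [0.5434, -1.6449, -3.0, -3.0]
Squared diffs: [0.0, 0.0, 7.4742, 10.0679]
Distance = sqrt(17.5421) = 4.1883


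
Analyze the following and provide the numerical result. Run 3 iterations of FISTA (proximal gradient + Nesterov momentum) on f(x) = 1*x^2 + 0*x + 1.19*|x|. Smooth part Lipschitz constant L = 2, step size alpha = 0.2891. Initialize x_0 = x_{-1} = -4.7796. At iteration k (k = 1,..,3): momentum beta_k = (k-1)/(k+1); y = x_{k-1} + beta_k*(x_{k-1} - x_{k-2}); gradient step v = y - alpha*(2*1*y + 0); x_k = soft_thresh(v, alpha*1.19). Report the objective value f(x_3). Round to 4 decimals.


FISTA on f(x) = 1*x^2 + 0*x + 1.19*|x|
L = 2, alpha = 0.2891
Iteration 1: beta = 0.0, y = -4.7796 + 0.0*(-4.7796 + 4.7796) = -4.7796
  grad(y) = -9.5592, v = y - alpha*grad = -2.016
  prox(v) = soft_thresh(-2.016, 0.344) = -1.672
Iteration 2: beta = 0.3333, y = -1.672 + 0.3333*(-1.672 + 4.7796) = -0.6361
  grad(y) = -1.2723, v = y - alpha*grad = -0.2683
  prox(v) = soft_thresh(-0.2683, 0.344) = 0.0
Iteration 3: beta = 0.5, y = 0.0 + 0.5*(0.0 + 1.672) = 0.836
  grad(y) = 1.672, v = y - alpha*grad = 0.3526
  prox(v) = soft_thresh(0.3526, 0.344) = 0.0086
f(x_3) = 1*0.0086^2 + 0*0.0086 + 1.19*|0.0086| = 0.0103


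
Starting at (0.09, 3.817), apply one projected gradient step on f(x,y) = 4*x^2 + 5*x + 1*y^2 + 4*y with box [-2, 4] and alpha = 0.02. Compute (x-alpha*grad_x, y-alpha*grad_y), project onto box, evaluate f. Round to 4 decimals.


Step 1: Compute gradient at (0.09, 3.817).
grad_x = 2*4*0.09 + 5 = 5.72
grad_y = 2*1*3.817 + 4 = 11.634
Step 2: Gradient step.
x_raw = 0.09 - 0.02*5.72 = -0.0244
y_raw = 3.817 - 0.02*11.634 = 3.5843
Step 3: Project onto [-2, 4].
x_proj = clip(-0.0244) = -0.0244
y_proj = clip(3.5843) = 3.5843
Step 4: Evaluate f.
f(-0.0244, 3.5843) = 27.065


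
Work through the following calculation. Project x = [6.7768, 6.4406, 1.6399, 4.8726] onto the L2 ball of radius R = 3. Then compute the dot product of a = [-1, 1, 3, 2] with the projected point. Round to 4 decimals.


Step 1: Compute ||x|| (intermediates to 6 decimals).
||x|| = sqrt(6.7768^2 + 6.4406^2 + 1.6399^2 + 4.8726^2) = 10.669482
Step 2: Project.
Since ||x|| > R, scale = R/||x|| = 3/10.669482 = 0.281176, proj(x) = scale * x
proj(x) = [1.905474, 1.810942, 0.461101, 1.370058]
Step 3: Dot product.
a^T * proj(x) = -1*1.905474 + 1*1.810942 + 3*0.461101 + 2*1.370058 = 4.0289


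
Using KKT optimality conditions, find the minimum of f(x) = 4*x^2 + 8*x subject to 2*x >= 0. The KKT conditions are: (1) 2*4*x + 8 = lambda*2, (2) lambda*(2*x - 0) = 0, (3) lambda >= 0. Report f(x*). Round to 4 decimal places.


Step 1: Try lambda = 0 (constraint inactive).
x_unc = -8/(2*4) = -1.0
Check: 2*-1.0 = -2.0 < 0 -- violated!
Step 2: Constraint must be active: 2*x = 0
x* = 0/2 = 0.0
lambda = (2*4*0.0 + 8)/2 = 4.0
Step 3: Compute optimal value.
f(x*) = 4*0.0^2 + 8*0.0 = 0.0


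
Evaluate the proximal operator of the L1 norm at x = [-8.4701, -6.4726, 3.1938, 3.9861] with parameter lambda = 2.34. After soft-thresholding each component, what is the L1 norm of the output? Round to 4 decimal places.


Soft-thresholding with lambda = 2.34:
prox(-8.4701) = sign(-8.4701)*max(|-8.4701| - 2.34, 0) = -6.1301
prox(-6.4726) = sign(-6.4726)*max(|-6.4726| - 2.34, 0) = -4.1326
prox(3.1938) = sign(3.1938)*max(|3.1938| - 2.34, 0) = 0.8538
prox(3.9861) = sign(3.9861)*max(|3.9861| - 2.34, 0) = 1.6461
prox(x) = [-6.1301, -4.1326, 0.8538, 1.6461]
||prox(x)||_1 = 6.1301 + 4.1326 + 0.8538 + 1.6461 = 12.7626


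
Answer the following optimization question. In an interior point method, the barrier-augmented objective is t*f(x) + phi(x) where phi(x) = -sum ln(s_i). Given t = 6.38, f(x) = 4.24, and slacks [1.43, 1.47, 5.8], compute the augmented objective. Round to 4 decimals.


Step 1: Compute log-barrier.
ln values: [0.3577, 0.3853, 1.7579]
phi = -(0.3577 + 0.3853 + 1.7579) = -2.5008
Step 2: Compute augmented objective.
t*f(x) = 6.38*4.24 = 27.0512
Total = 27.0512 - 2.5008 = 24.5504


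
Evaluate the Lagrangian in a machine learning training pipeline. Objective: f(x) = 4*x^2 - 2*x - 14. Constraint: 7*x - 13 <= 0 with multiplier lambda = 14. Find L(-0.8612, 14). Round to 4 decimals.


Step 1: Evaluate f(x).
f(-0.8612) = 4*(-0.8612)^2 - 2*(-0.8612) - 14 = -9.3109
Step 2: Evaluate g(x).
g(-0.8612) = 7*-0.8612 - 13 = -19.0284
Step 3: Compute Lagrangian.
L = -9.3109 + 14*-19.0284 = -275.7085


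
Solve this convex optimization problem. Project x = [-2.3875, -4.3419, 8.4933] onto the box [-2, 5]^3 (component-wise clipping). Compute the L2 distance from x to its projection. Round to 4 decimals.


Project each component onto [-2, 5].
clip(-2.3875) = -2.0, clip(-4.3419) = -2.0, clip(8.4933) = 5.0
Projection = [-2.0, -2.0, 5.0]
Squared diffs: [0.1502, 5.4845, 12.2031]
Distance = sqrt(17.8378) = 4.2235


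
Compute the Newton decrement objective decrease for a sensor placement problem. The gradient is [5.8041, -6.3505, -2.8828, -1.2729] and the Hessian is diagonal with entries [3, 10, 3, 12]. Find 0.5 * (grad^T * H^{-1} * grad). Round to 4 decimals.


Step 1: H is diagonal, so H^(-1) * g = [1.9347, -0.6351, -0.9609, -0.1061].
Step 2: g^T H^(-1) g = sum_i g_i^2 / H_ii
  = (5.8041)^2/3 + (-6.3505)^2/10 + (-2.8828)^2/3 + (-1.2729)^2/12
  = 11.2292 + 4.0329 + 2.7702 + 0.135 = 18.1673
Step 3: Objective decrease = 0.5 * g^T H^(-1) g = 9.0836


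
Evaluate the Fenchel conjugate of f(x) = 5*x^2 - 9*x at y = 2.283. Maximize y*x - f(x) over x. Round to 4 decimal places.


f*(y) = sup_x {y*x - a*x^2 - b*x} = sup_x {(y-b)*x - a*x^2}
FOC: (y - b) - 2a*x = 0 => x* = (y - b)/(2a)
x* = (2.283 + 9)/(2*5) = 1.1283
f*(2.283) = (y-b)^2/(4a) = (2.283 + 9)^2/(4*5)
= 127.3061/20 = 6.3653


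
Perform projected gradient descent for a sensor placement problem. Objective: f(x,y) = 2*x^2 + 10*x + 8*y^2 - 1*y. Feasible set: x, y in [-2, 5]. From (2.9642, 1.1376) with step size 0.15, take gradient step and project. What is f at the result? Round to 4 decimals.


Step 1: Compute gradient at (2.9642, 1.1376).
grad_x = 2*2*2.9642 + 10 = 21.8568
grad_y = 2*8*1.1376 - 1 = 17.2016
Step 2: Gradient step.
x_raw = 2.9642 - 0.15*21.8568 = -0.3143
y_raw = 1.1376 - 0.15*17.2016 = -1.4426
Step 3: Project onto [-2, 5].
x_proj = clip(-0.3143) = -0.3143
y_proj = clip(-1.4426) = -1.4426
Step 4: Evaluate f.
f(-0.3143, -1.4426) = 15.1467


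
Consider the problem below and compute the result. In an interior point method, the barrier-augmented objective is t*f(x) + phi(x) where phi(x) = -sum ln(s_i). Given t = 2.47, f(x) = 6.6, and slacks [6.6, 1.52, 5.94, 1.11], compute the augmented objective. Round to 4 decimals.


Step 1: Compute log-barrier.
ln values: [1.8871, 0.4187, 1.7817, 0.1044]
phi = -(1.8871 + 0.4187 + 1.7817 + 0.1044) = -4.1918
Step 2: Compute augmented objective.
t*f(x) = 2.47*6.6 = 16.302
Total = 16.302 - 4.1918 = 12.1102


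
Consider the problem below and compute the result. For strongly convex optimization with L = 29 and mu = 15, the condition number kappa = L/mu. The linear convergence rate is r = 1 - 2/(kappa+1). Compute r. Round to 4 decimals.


Step 1: Compute the condition number.
kappa = L/mu = 29/15 = 1.9333
Step 2: Compute the convergence rate.
r = 1 - 2/(kappa + 1) = 1 - 2*mu/(L + mu) = (L - mu)/(L + mu) = 14/44 = 0.3182


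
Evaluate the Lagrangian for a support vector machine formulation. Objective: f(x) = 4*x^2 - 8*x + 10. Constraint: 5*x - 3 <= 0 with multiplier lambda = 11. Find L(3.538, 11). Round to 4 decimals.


Step 1: Evaluate f(x).
f(3.538) = 4*3.538^2 - 8*3.538 + 10 = 31.7658
Step 2: Evaluate g(x).
g(3.538) = 5*3.538 - 3 = 14.69
Step 3: Compute Lagrangian.
L = 31.7658 + 11*14.69 = 193.3558


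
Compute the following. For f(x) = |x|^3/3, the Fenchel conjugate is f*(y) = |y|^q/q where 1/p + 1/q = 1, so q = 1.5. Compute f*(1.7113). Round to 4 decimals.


The conjugate exponent q satisfies 1/p + 1/q = 1.
p = 3, so q = 3/(3 - 1) = 1.5
|y|^q = 1.7113^1.5 = 2.2387
f*(1.7113) = 2.2387 / 1.5 = 1.4924


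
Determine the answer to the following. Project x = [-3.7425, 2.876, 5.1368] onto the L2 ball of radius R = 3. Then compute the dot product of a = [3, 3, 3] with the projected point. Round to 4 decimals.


Step 1: Compute ||x|| (intermediates to 6 decimals).
||x|| = sqrt((-3.7425)^2 + 2.876^2 + 5.1368^2) = 6.975987
Step 2: Project.
Since ||x|| > R, scale = R/||x|| = 3/6.975987 = 0.430047, proj(x) = scale * x
proj(x) = [-1.609451, 1.236815, 2.209065]
Step 3: Dot product.
a^T * proj(x) = 3*(-1.609451) + 3*1.236815 + 3*2.209065 = 5.5093


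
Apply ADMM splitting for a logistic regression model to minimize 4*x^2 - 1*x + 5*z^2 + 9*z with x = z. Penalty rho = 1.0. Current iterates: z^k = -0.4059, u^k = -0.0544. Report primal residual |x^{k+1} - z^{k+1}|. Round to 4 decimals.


ADMM iteration with rho = 1.0, z^k = -0.4059, u^k = -0.0544
Step 1: x-update.
Minimize 4*x^2 - 1*x + (1.0/2)*(x + 0.4059 - 0.0544)^2
FOC: (2*4 + 1.0)*x = 1 + 1.0*(-0.4059 + 0.0544)
x^{k+1} = 0.0721
Step 2: z-update.
Minimize 5*z^2 + 9*z + (1.0/2)*(0.0721 - z - 0.0544)^2
FOC: (2*5 + 1.0)*z = -9 + 1.0*(0.0721 - 0.0544)
z^{k+1} = -0.8166
Step 3: u-update.
u^{k+1} = -0.0544 + 0.0721 + 0.8166 = 0.8342
Step 4: Primal residual = |0.0721 + 0.8166| = 0.8886


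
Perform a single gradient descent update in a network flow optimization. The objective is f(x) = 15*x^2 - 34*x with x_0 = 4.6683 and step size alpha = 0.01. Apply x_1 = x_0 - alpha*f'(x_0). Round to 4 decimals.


We compute the gradient at x_0 and apply the update.
f'(x) = 30*x - 34
f'(4.6683) = 30*4.6683 - 34 = 106.049
x_1 = 4.6683 - 0.01*106.049 = 3.6078


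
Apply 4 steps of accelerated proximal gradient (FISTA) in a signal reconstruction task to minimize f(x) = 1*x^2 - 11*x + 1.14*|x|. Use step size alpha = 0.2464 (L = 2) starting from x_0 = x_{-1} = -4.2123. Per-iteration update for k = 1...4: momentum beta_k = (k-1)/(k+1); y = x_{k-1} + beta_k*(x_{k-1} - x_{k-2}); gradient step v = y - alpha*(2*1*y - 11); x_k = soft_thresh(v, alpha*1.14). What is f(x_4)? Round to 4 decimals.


FISTA on f(x) = 1*x^2 - 11*x + 1.14*|x|
L = 2, alpha = 0.2464
Iteration 1: beta = 0.0, y = -4.2123 + 0.0*(-4.2123 + 4.2123) = -4.2123
  grad(y) = -19.4246, v = y - alpha*grad = 0.5739
  prox(v) = soft_thresh(0.5739, 0.2809) = 0.293
Iteration 2: beta = 0.3333, y = 0.293 + 0.3333*(0.293 + 4.2123) = 1.7948
  grad(y) = -7.4104, v = y - alpha*grad = 3.6207
  prox(v) = soft_thresh(3.6207, 0.2809) = 3.3398
Iteration 3: beta = 0.5, y = 3.3398 + 0.5*(3.3398 - 0.293) = 4.8632
  grad(y) = -1.2735, v = y - alpha*grad = 5.177
  prox(v) = soft_thresh(5.177, 0.2809) = 4.8961
Iteration 4: beta = 0.6, y = 4.8961 + 0.6*(4.8961 - 3.3398) = 5.8299
  grad(y) = 0.6598, v = y - alpha*grad = 5.6673
  prox(v) = soft_thresh(5.6673, 0.2809) = 5.3864
f(x_4) = 1*5.3864^2 - 11*5.3864 + 1.14*|5.3864| = -24.0966


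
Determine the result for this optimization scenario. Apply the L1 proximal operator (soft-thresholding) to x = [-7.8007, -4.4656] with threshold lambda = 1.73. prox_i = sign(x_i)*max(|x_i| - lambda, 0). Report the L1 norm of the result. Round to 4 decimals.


Soft-thresholding with lambda = 1.73:
prox(-7.8007) = sign(-7.8007)*max(|-7.8007| - 1.73, 0) = -6.0707
prox(-4.4656) = sign(-4.4656)*max(|-4.4656| - 1.73, 0) = -2.7356
prox(x) = [-6.0707, -2.7356]
||prox(x)||_1 = 6.0707 + 2.7356 = 8.8063


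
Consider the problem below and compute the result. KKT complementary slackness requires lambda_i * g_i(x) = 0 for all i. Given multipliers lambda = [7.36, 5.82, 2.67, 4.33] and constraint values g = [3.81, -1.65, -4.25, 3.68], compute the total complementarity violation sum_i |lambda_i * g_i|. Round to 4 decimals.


KKT complementary slackness check:
lambda_1 * g_1 = 7.36 * 3.81 = 28.0416
lambda_2 * g_2 = 5.82 * -1.65 = -9.603
lambda_3 * g_3 = 2.67 * -4.25 = -11.3475
lambda_4 * g_4 = 4.33 * 3.68 = 15.9344
Total violation = 28.0416 + 9.603 + 11.3475 + 15.9344 = 64.9265


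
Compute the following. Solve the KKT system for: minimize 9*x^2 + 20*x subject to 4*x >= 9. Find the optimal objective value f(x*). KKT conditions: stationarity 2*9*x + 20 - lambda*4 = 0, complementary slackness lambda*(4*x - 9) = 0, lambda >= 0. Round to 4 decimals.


Step 1: Try lambda = 0 (constraint inactive).
x_unc = -20/(2*9) = -1.1111
Check: 4*-1.1111 = -4.4444 < 9 -- violated!
Step 2: Constraint must be active: 4*x = 9
x* = 9/4 = 2.25
lambda = (2*9*2.25 + 20)/4 = 15.125
Step 3: Compute optimal value.
f(x*) = 9*2.25^2 + 20*2.25 = 90.5625


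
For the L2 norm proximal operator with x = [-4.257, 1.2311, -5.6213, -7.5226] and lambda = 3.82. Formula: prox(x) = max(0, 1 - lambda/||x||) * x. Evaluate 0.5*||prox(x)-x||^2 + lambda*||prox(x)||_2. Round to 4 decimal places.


Step 1: Compute ||x||.
||x|| = 10.3839
Step 2: Compute scaling factor.
scale = max(0, 1 - 3.82/10.3839) = 0.6321
Step 3: prox(x) = [-2.691, 0.7782, -3.5534, -4.7552]
||prox(x)|| = 6.5639
Step 4: Proximal objective.
0.5*||prox-x||^2 = 7.2962
lambda*||prox|| = 25.0741
Total = 32.3704


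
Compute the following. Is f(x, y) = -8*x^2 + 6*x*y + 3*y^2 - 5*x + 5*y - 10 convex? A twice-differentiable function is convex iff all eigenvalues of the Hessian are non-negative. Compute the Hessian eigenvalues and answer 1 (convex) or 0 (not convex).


The Hessian of f(x,y) = -8*x^2 + 6*x*y + 3*y^2 - 5*x + 5*y - 10 is:
H = [[-16, 6], [6, 6]]
Trace = -16 + 6 = -10
Determinant = -16*6 - (6)^2 = -132
Discriminant = (-10)^2 - 4*-132 = 628.0
Eigenvalues: lambda_1 = -17.53, lambda_2 = 7.53
The function is not convex.

0


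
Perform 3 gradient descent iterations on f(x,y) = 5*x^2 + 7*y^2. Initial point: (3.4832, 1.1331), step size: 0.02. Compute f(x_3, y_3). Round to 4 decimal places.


Gradient descent on f(x,y) = 5*x^2 + 7*y^2.
Starting point: (3.4832, 1.1331), alpha = 0.02
Step 1: grad_x = 2*5*3.4832 = 34.832, grad_y = 2*7*1.1331 = 15.8634
  x_1 = 3.4832 - 0.02*34.832 = 2.7866
  y_1 = 1.1331 - 0.02*15.8634 = 0.8158
Step 2: grad_x = 2*5*2.7866 = 27.8656, grad_y = 2*7*0.8158 = 11.4216
  x_2 = 2.7866 - 0.02*27.8656 = 2.2292
  y_2 = 0.8158 - 0.02*11.4216 = 0.5874
Step 3: grad_x = 2*5*2.2292 = 22.2925, grad_y = 2*7*0.5874 = 8.2236
  x_3 = 2.2292 - 0.02*22.2925 = 1.7834
  y_3 = 0.5874 - 0.02*8.2236 = 0.4229
f(1.7834, 0.4229) = 5*1.7834^2 + 7*0.4229^2 = 17.1546


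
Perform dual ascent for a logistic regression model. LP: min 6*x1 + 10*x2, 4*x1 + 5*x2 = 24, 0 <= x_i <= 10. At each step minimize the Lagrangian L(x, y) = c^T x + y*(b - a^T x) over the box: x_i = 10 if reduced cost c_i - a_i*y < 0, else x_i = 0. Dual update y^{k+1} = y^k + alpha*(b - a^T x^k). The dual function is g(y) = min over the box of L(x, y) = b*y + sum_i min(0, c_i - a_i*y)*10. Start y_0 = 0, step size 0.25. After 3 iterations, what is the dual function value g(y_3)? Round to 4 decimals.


Dual ascent for LP: min 6*x1 + 10*x2, 4*x1 + 5*x2 = 24, 0 <= x_i <= 10
Step 1: y^k = 0.0, reduced costs: (6.0, 10.0)
  x^k = (0.0, 0.0), subgradient = b - a^T x = 24.0
  y^{k+1} = 0.0 + 0.25*24.0 = 6.0
Step 2: y^k = 6.0, reduced costs: (-18.0, -20.0)
  x^k = (10.0, 10.0), subgradient = b - a^T x = -66.0
  y^{k+1} = 6.0 + 0.25*-66.0 = -10.5
Step 3: y^k = -10.5, reduced costs: (48.0, 62.5)
  x^k = (0.0, 0.0), subgradient = b - a^T x = 24.0
  y^{k+1} = -10.5 + 0.25*24.0 = -4.5
Dual objective at y_3 = -4.5: reduced costs (24.0, 32.5), box minimizer x = (0.0, 0.0)
g(y_3) = b*y + (c1 - a1*y)*x1 + (c2 - a2*y)*x2 = 24*(-4.5) + 24.0*0.0 + 32.5*0.0 = -108.0 + 0.0 + 0.0 = -108.0


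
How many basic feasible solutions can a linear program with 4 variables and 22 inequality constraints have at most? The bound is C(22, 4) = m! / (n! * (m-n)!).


Each vertex corresponds to some choice of n active constraints out of m, so the number of vertices is at most C(m, n) = m! / (n!(m-n)!).
m = 22, n = 4
Numerator: 22 * 21 * 20 * 19
Denominator: 4! = 24
C(22, 4) = 7315


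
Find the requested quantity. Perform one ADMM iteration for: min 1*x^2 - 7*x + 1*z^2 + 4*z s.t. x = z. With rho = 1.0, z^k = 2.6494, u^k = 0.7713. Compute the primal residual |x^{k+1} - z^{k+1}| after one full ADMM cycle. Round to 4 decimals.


ADMM iteration with rho = 1.0, z^k = 2.6494, u^k = 0.7713
Step 1: x-update.
Minimize 1*x^2 - 7*x + (1.0/2)*(x - 2.6494 + 0.7713)^2
FOC: (2*1 + 1.0)*x = 7 + 1.0*(2.6494 - 0.7713)
x^{k+1} = 2.9594
Step 2: z-update.
Minimize 1*z^2 + 4*z + (1.0/2)*(2.9594 - z + 0.7713)^2
FOC: (2*1 + 1.0)*z = -4 + 1.0*(2.9594 + 0.7713)
z^{k+1} = -0.0898
Step 3: u-update.
u^{k+1} = 0.7713 + 2.9594 + 0.0898 = 3.8204
Step 4: Primal residual = |2.9594 + 0.0898| = 3.0491


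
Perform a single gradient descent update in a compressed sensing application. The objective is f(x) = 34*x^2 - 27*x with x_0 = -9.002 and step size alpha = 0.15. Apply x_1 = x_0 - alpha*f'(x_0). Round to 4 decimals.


We compute the gradient at x_0 and apply the update.
f'(x) = 68*x - 27
f'(-9.002) = 68*-9.002 - 27 = -639.136
x_1 = -9.002 - 0.15*-639.136 = 86.8684


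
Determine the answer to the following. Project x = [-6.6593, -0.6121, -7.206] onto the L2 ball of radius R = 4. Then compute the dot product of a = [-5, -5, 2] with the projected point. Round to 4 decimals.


Step 1: Compute ||x|| (intermediates to 6 decimals).
||x|| = sqrt((-6.6593)^2 + (-0.6121)^2 + (-7.206)^2) = 9.83094
Step 2: Project.
Since ||x|| > R, scale = R/||x|| = 4/9.83094 = 0.406879, proj(x) = scale * x
proj(x) = [-2.709529, -0.249051, -2.93197]
Step 3: Dot product.
a^T * proj(x) = -5*(-2.709529) - 5*(-0.249051) + 2*(-2.93197) = 8.929


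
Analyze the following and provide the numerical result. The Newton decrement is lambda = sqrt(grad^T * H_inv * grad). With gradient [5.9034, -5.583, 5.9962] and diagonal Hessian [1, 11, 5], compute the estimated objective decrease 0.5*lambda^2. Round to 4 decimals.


Step 1: H is diagonal, so H^(-1) * g = [5.9034, -0.5075, 1.1992].
Step 2: g^T H^(-1) g = sum_i g_i^2 / H_ii
  = (5.9034)^2/1 + (-5.583)^2/11 + (5.9962)^2/5
  = 34.8501 + 2.8336 + 7.1909 = 44.8746
Step 3: Objective decrease = 0.5 * g^T H^(-1) g = 22.4373


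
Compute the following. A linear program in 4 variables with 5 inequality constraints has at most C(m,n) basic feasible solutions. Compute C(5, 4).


Each vertex corresponds to some choice of n active constraints out of m, so the number of vertices is at most C(m, n) = m! / (n!(m-n)!).
m = 5, n = 4
Numerator: 5 * 4 * 3 * 2
Denominator: 4! = 24
C(5, 4) = 5


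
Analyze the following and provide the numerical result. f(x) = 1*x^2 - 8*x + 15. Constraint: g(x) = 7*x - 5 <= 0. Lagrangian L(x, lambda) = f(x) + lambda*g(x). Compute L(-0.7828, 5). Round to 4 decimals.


Step 1: Evaluate f(x).
f(-0.7828) = 1*(-0.7828)^2 - 8*(-0.7828) + 15 = 21.8752
Step 2: Evaluate g(x).
g(-0.7828) = 7*-0.7828 - 5 = -10.4796
Step 3: Compute Lagrangian.
L = 21.8752 + 5*-10.4796 = -30.5228
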